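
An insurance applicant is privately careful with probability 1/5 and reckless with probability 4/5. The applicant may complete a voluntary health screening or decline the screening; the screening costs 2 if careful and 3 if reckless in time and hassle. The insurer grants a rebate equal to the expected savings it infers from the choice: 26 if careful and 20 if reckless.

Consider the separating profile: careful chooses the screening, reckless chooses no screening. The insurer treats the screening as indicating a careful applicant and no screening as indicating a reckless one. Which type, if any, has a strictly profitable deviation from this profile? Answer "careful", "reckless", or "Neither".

The screening pays 26; no screening pays 20.
careful: assigned the screening, nets 26 − 2 = 24; deviating to no screening nets 20.
reckless: assigned no screening, nets 20; deviating to the screening nets 26 − 3 = 23.
The reckless type gains 3 by deviating.

reckless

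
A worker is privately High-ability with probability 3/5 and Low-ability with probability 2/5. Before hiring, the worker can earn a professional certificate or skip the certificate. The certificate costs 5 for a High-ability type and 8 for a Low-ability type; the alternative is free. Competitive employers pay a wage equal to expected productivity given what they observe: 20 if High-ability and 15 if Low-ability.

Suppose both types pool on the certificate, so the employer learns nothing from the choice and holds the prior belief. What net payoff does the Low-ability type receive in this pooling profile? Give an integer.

10

Pooled wage = 3/5·20 + 2/5·15 = 18.
Low-ability pays cost 8 for the certificate, so net payoff = 18 − 8 = 10.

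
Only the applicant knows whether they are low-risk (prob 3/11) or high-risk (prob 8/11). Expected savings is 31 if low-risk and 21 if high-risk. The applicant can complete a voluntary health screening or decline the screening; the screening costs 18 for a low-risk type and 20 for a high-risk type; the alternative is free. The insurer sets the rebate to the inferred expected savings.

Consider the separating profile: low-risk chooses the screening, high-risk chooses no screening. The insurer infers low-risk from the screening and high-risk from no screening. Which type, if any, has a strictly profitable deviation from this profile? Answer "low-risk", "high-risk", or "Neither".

The screening pays 31; no screening pays 21.
low-risk: assigned the screening, nets 31 − 18 = 13; deviating to no screening nets 21.
high-risk: assigned no screening, nets 21; deviating to the screening nets 31 − 20 = 11.
The low-risk type gains 8 by deviating.

low-risk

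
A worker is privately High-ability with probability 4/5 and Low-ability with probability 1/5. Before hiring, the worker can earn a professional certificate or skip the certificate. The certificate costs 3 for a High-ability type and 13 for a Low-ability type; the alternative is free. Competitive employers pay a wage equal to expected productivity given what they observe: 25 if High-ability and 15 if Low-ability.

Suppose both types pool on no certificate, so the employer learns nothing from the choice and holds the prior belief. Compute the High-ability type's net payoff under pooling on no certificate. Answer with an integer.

23

Pooled wage = 4/5·25 + 1/5·15 = 23.
High-ability pays no cost for no certificate, so net payoff = 23.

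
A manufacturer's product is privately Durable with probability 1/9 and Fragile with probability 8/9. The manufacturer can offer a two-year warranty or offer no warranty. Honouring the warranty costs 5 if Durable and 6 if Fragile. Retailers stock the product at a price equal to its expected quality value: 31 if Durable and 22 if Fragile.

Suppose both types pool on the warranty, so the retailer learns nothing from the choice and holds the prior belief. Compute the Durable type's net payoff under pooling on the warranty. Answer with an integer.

18

Pooled price = 1/9·31 + 8/9·22 = 23.
Durable pays cost 5 for the warranty, so net payoff = 23 − 5 = 18.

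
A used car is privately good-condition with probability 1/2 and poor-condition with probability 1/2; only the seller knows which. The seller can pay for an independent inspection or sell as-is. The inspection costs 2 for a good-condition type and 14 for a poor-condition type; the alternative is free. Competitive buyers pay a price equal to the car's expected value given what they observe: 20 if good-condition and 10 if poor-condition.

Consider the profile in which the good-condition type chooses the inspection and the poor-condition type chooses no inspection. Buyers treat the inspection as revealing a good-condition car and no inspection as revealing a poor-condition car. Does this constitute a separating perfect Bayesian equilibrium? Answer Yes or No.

Yes

Under these beliefs, the inspection earns price 20 and no inspection earns price 10.
good-condition: the inspection nets 20 − 2 = 18; no inspection nets 10. good-condition prefers the inspection.
poor-condition: the inspection nets 20 − 14 = 6; no inspection nets 10. poor-condition prefers no inspection.
Neither type deviates, so the separating profile is an equilibrium.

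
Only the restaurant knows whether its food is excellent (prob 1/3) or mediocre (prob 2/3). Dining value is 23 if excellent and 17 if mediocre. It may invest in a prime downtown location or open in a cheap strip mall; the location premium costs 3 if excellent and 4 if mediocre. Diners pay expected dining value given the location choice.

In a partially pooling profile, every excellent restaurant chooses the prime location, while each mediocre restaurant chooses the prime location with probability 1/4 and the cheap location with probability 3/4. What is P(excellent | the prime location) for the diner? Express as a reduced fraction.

P(the prime location) = (1/3)·1 + (2/3)·(1/4) = 1/2.
By Bayes' rule, P(excellent | the prime location) = (1/3) / (1/2) = 2/3.

2/3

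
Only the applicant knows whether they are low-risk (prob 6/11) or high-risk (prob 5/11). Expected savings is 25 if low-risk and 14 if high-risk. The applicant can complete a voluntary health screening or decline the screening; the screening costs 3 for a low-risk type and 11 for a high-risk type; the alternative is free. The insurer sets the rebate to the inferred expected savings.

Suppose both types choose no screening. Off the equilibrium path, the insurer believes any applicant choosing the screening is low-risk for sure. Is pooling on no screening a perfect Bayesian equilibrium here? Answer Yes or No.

On path, the insurer holds the prior and pays 6/11·25 + 5/11·14 = 20. Off path (the screening), believing low-risk, it pays 25.
low-risk: no screening nets 20; the screening nets 25 − 3 = 22. low-risk would deviate.
high-risk: no screening nets 20; the screening nets 25 − 11 = 14. high-risk stays.
A type deviates, so pooling fails.

No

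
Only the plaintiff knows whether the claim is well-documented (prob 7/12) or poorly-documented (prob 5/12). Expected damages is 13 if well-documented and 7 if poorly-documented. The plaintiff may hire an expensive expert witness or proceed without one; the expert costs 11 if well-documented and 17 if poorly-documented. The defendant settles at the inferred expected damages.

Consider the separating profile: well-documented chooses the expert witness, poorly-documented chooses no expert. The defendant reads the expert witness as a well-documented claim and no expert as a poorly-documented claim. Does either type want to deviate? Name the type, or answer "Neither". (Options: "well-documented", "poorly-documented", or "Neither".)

The expert witness pays 13; no expert pays 7.
well-documented: assigned the expert witness, nets 13 − 11 = 2; deviating to no expert nets 7.
poorly-documented: assigned no expert, nets 7; deviating to the expert witness nets 13 − 17 = -4.
The well-documented type gains 5 by deviating.

well-documented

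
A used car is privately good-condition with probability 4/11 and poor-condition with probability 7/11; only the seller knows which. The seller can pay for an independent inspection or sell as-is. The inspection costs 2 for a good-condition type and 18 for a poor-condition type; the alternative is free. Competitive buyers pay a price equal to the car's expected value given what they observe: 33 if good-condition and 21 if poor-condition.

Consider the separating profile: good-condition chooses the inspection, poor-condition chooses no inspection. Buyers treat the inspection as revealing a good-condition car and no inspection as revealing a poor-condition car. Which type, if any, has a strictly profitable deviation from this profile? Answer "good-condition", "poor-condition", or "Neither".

Neither

The inspection pays 33; no inspection pays 21.
good-condition: assigned the inspection, nets 33 − 2 = 31; deviating to no inspection nets 21.
poor-condition: assigned no inspection, nets 21; deviating to the inspection nets 33 − 18 = 15.
Both types strictly prefer their assigned action; no profitable deviation.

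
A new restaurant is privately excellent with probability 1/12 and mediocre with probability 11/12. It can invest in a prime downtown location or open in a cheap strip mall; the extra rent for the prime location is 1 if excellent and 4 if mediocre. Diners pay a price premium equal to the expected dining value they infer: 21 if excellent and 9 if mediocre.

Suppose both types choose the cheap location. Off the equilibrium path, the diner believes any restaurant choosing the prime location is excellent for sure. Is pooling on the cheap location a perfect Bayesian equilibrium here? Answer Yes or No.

On path, the diner holds the prior and pays 1/12·21 + 11/12·9 = 10. Off path (the prime location), believing excellent, it pays 21.
excellent: the cheap location nets 10; the prime location nets 21 − 1 = 20. excellent would deviate.
mediocre: the cheap location nets 10; the prime location nets 21 − 4 = 17. mediocre would deviate.
A type deviates, so pooling fails.

No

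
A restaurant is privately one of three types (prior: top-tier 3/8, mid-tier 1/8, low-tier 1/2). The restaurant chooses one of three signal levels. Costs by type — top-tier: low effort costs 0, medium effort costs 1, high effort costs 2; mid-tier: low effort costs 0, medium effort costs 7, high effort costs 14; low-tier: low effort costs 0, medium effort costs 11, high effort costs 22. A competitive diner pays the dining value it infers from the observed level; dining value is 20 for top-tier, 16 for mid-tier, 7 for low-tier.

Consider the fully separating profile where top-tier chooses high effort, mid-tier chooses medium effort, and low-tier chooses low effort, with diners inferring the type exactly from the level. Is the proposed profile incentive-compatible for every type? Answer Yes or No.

Separating price premiums: high effort → 20, medium effort → 16, low effort → 7.
top-tier (assigned high effort): low effort: 7 − 0 = 7; medium effort: 16 − 1 = 15; high effort: 20 − 2 = 18. top-tier stays.
mid-tier (assigned medium effort): low effort: 7 − 0 = 7; medium effort: 16 − 7 = 9; high effort: 20 − 14 = 6. mid-tier stays.
low-tier (assigned low effort): low effort: 7 − 0 = 7; medium effort: 16 − 11 = 5; high effort: 20 − 22 = -2. low-tier stays.
Every type prefers its assigned level; separation holds.

Yes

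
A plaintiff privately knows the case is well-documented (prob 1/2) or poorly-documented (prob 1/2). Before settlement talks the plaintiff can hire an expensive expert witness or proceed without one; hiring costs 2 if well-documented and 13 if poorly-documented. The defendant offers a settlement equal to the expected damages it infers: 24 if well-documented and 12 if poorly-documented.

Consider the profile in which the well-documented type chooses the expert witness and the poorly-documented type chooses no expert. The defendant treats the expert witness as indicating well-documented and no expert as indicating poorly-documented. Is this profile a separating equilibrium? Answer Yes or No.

Under these beliefs, the expert witness earns settlement 24 and no expert earns settlement 12.
well-documented: the expert witness nets 24 − 2 = 22; no expert nets 12. well-documented prefers the expert witness.
poorly-documented: the expert witness nets 24 − 13 = 11; no expert nets 12. poorly-documented prefers no expert.
Neither type deviates, so the separating profile is an equilibrium.

Yes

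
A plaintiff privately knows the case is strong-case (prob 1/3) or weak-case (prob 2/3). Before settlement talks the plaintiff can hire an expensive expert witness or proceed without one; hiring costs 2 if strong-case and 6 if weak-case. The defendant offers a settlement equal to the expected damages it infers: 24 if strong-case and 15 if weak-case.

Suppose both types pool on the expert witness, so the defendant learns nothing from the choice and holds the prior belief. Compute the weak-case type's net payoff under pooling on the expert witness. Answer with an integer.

12

Pooled settlement = 1/3·24 + 2/3·15 = 18.
weak-case pays cost 6 for the expert witness, so net payoff = 18 − 6 = 12.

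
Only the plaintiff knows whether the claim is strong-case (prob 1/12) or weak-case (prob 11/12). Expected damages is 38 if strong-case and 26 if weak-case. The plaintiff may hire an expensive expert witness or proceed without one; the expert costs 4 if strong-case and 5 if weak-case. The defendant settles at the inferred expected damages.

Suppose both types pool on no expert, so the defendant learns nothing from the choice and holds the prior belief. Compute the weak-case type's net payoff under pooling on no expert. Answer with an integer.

27

Pooled settlement = 1/12·38 + 11/12·26 = 27.
weak-case pays no cost for no expert, so net payoff = 27.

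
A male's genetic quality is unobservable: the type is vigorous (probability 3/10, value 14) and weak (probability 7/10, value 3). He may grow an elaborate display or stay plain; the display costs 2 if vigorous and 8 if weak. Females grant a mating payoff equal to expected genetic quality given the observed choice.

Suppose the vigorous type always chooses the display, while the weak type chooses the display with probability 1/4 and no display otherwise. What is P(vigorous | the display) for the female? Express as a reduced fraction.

P(the display) = (3/10)·1 + (7/10)·(1/4) = 19/40.
By Bayes' rule, P(vigorous | the display) = (3/10) / (19/40) = 12/19.

12/19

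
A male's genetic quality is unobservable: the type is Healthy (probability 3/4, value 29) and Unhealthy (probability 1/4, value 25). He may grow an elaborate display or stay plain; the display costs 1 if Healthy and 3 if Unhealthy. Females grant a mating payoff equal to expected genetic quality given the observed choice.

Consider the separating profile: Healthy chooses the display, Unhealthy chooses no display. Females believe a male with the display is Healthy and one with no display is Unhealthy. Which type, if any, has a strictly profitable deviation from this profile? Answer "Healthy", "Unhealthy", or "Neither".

Unhealthy

The display pays 29; no display pays 25.
Healthy: assigned the display, nets 29 − 1 = 28; deviating to no display nets 25.
Unhealthy: assigned no display, nets 25; deviating to the display nets 29 − 3 = 26.
The Unhealthy type gains 1 by deviating.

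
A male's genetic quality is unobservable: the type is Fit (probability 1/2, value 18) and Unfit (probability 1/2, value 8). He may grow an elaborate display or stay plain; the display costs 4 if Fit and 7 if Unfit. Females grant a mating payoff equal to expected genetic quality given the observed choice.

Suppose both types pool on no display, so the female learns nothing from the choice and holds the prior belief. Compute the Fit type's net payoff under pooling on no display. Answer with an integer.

13

Pooled mating payoff = 1/2·18 + 1/2·8 = 13.
Fit pays no cost for no display, so net payoff = 13.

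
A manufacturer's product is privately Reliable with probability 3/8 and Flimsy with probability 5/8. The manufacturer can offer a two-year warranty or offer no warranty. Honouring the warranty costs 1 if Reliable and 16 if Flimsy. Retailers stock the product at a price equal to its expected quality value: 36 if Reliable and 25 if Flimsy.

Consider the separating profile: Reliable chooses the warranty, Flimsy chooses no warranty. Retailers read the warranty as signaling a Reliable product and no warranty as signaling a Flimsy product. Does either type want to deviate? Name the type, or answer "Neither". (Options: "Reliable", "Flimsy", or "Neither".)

The warranty pays 36; no warranty pays 25.
Reliable: assigned the warranty, nets 36 − 1 = 35; deviating to no warranty nets 25.
Flimsy: assigned no warranty, nets 25; deviating to the warranty nets 36 − 16 = 20.
Both types strictly prefer their assigned action; no profitable deviation.

Neither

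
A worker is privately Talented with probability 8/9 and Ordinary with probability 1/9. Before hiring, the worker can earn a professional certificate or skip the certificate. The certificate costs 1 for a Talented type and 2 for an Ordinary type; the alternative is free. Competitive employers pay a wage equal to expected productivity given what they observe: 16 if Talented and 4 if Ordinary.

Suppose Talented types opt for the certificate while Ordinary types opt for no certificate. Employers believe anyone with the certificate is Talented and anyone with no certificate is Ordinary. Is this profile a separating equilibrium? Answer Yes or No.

No

Under these beliefs, the certificate earns wage 16 and no certificate earns wage 4.
Talented: the certificate nets 16 − 1 = 15; no certificate nets 4. Talented prefers the certificate.
Ordinary: the certificate nets 16 − 2 = 14; no certificate nets 4. Ordinary would deviate to the certificate.
Ordinary has a profitable deviation, so the profile is not an equilibrium.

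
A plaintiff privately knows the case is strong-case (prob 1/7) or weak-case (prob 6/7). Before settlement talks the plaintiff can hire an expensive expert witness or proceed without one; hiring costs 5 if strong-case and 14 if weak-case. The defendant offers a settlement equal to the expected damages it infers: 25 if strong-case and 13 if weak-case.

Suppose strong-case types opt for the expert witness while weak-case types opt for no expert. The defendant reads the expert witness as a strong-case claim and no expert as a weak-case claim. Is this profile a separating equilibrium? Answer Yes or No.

Under these beliefs, the expert witness earns settlement 25 and no expert earns settlement 13.
strong-case: the expert witness nets 25 − 5 = 20; no expert nets 13. strong-case prefers the expert witness.
weak-case: the expert witness nets 25 − 14 = 11; no expert nets 13. weak-case prefers no expert.
Neither type deviates, so the separating profile is an equilibrium.

Yes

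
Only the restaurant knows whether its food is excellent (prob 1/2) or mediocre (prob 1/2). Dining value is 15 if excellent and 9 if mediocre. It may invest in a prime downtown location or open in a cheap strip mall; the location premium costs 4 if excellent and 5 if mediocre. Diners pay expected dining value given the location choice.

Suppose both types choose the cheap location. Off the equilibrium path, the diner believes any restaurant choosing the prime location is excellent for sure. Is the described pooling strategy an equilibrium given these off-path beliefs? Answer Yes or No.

Yes

On path, the diner holds the prior and pays 1/2·15 + 1/2·9 = 12. Off path (the prime location), believing excellent, it pays 15.
excellent: the cheap location nets 12; the prime location nets 15 − 4 = 11. excellent stays.
mediocre: the cheap location nets 12; the prime location nets 15 − 5 = 10. mediocre stays.
No type deviates, so pooling is sustained.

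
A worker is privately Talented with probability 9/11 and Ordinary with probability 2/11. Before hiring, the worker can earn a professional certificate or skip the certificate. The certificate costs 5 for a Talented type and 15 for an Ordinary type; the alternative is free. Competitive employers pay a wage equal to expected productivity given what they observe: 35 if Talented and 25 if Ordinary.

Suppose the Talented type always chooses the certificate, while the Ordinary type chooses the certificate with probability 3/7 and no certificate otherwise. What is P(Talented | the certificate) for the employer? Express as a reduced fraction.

21/23

P(the certificate) = (9/11)·1 + (2/11)·(3/7) = 69/77.
By Bayes' rule, P(Talented | the certificate) = (9/11) / (69/77) = 21/23.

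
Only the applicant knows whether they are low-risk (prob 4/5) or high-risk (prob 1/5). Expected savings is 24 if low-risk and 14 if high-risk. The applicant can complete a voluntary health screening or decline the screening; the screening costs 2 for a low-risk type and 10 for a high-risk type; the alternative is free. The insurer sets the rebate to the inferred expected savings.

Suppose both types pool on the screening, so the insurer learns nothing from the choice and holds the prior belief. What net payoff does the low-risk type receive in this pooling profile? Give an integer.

Pooled rebate = 4/5·24 + 1/5·14 = 22.
low-risk pays cost 2 for the screening, so net payoff = 22 − 2 = 20.

20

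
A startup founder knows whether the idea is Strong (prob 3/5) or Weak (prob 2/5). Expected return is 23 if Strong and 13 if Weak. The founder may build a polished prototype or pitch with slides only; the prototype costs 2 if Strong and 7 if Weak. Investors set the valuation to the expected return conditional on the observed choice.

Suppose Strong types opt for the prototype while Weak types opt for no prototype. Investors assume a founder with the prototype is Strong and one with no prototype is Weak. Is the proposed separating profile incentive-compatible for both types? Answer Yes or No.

Under these beliefs, the prototype earns valuation 23 and no prototype earns valuation 13.
Strong: the prototype nets 23 − 2 = 21; no prototype nets 13. Strong prefers the prototype.
Weak: the prototype nets 23 − 7 = 16; no prototype nets 13. Weak would deviate to the prototype.
Weak has a profitable deviation, so the profile is not an equilibrium.

No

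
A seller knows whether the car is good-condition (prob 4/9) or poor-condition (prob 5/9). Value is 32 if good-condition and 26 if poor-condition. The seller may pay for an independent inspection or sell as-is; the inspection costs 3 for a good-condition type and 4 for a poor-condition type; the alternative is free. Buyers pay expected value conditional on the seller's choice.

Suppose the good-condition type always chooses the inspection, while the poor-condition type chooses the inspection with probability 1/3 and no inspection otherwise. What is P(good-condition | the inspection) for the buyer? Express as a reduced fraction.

12/17

P(the inspection) = (4/9)·1 + (5/9)·(1/3) = 17/27.
By Bayes' rule, P(good-condition | the inspection) = (4/9) / (17/27) = 12/17.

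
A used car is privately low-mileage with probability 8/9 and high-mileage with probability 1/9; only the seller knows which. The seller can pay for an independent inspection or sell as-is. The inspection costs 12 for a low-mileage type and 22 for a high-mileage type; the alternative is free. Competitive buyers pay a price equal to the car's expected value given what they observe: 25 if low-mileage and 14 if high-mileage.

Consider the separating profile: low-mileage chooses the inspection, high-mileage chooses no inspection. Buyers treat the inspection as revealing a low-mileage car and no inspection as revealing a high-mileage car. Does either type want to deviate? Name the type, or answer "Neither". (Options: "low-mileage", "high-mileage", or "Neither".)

The inspection pays 25; no inspection pays 14.
low-mileage: assigned the inspection, nets 25 − 12 = 13; deviating to no inspection nets 14.
high-mileage: assigned no inspection, nets 14; deviating to the inspection nets 25 − 22 = 3.
The low-mileage type gains 1 by deviating.

low-mileage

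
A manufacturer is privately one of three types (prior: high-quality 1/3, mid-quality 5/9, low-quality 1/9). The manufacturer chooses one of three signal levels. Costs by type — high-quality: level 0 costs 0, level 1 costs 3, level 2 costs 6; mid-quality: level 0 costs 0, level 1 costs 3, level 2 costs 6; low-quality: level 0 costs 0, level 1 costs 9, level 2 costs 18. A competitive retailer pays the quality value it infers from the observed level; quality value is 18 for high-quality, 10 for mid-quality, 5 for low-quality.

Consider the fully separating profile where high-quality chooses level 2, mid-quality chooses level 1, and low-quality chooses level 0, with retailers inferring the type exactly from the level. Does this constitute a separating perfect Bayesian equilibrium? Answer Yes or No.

Separating prices: level 2 → 18, level 1 → 10, level 0 → 5.
high-quality (assigned level 2): level 0: 5 − 0 = 5; level 1: 10 − 3 = 7; level 2: 18 − 6 = 12. high-quality stays.
mid-quality (assigned level 1): level 0: 5 − 0 = 5; level 1: 10 − 3 = 7; level 2: 18 − 6 = 12. mid-quality prefers level 2.
low-quality (assigned level 0): level 0: 5 − 0 = 5; level 1: 10 − 9 = 1; level 2: 18 − 18 = 0. low-quality stays.
At least one type deviates; the separating profile fails.

No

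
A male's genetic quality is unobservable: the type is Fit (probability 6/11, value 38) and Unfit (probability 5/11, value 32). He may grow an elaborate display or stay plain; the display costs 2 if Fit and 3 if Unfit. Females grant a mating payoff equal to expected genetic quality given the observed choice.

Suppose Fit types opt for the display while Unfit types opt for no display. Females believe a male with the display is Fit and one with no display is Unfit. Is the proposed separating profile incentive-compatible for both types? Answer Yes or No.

No

Under these beliefs, the display earns mating payoff 38 and no display earns mating payoff 32.
Fit: the display nets 38 − 2 = 36; no display nets 32. Fit prefers the display.
Unfit: the display nets 38 − 3 = 35; no display nets 32. Unfit would deviate to the display.
Unfit has a profitable deviation, so the profile is not an equilibrium.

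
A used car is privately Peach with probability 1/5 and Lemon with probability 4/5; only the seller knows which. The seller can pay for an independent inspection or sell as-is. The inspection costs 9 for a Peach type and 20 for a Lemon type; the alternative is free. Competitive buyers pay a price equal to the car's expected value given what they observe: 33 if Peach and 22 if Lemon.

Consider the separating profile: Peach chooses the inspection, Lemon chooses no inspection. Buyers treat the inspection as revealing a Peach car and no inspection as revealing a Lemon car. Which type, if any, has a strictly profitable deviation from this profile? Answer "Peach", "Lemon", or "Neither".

The inspection pays 33; no inspection pays 22.
Peach: assigned the inspection, nets 33 − 9 = 24; deviating to no inspection nets 22.
Lemon: assigned no inspection, nets 22; deviating to the inspection nets 33 − 20 = 13.
Both types strictly prefer their assigned action; no profitable deviation.

Neither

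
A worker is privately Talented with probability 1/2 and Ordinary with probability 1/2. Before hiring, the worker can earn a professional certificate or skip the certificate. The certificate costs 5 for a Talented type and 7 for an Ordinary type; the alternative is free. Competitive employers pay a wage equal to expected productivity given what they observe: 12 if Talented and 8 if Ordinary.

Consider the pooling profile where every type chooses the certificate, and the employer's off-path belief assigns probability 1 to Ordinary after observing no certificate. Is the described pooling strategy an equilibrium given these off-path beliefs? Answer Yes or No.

On path, the employer holds the prior and pays 1/2·12 + 1/2·8 = 10. Off path (no certificate), believing Ordinary, it pays 8.
Talented: the certificate nets 10 − 5 = 5; no certificate nets 8. Talented would deviate.
Ordinary: the certificate nets 10 − 7 = 3; no certificate nets 8. Ordinary would deviate.
A type deviates, so pooling fails.

No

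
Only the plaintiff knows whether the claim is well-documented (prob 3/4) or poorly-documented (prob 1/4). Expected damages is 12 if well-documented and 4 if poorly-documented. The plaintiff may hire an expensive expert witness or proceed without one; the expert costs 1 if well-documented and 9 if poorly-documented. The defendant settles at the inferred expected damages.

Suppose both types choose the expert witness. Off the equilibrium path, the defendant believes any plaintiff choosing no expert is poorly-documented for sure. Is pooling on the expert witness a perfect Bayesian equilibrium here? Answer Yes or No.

No

On path, the defendant holds the prior and pays 3/4·12 + 1/4·4 = 10. Off path (no expert), believing poorly-documented, it pays 4.
well-documented: the expert witness nets 10 − 1 = 9; no expert nets 4. well-documented stays.
poorly-documented: the expert witness nets 10 − 9 = 1; no expert nets 4. poorly-documented would deviate.
A type deviates, so pooling fails.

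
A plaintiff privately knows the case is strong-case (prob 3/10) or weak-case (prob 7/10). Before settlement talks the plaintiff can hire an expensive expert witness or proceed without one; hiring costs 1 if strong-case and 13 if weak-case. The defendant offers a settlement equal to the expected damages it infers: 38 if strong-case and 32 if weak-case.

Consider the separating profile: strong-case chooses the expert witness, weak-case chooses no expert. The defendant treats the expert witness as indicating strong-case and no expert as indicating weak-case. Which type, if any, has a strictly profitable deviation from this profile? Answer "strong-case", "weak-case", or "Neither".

Neither

The expert witness pays 38; no expert pays 32.
strong-case: assigned the expert witness, nets 38 − 1 = 37; deviating to no expert nets 32.
weak-case: assigned no expert, nets 32; deviating to the expert witness nets 38 − 13 = 25.
Both types strictly prefer their assigned action; no profitable deviation.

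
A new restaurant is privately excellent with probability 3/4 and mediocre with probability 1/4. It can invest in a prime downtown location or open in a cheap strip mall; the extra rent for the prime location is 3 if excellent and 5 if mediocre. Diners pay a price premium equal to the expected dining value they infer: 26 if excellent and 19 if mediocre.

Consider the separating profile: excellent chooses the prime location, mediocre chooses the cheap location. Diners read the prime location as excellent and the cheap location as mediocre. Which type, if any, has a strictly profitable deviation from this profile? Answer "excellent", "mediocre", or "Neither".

mediocre

The prime location pays 26; the cheap location pays 19.
excellent: assigned the prime location, nets 26 − 3 = 23; deviating to the cheap location nets 19.
mediocre: assigned the cheap location, nets 19; deviating to the prime location nets 26 − 5 = 21.
The mediocre type gains 2 by deviating.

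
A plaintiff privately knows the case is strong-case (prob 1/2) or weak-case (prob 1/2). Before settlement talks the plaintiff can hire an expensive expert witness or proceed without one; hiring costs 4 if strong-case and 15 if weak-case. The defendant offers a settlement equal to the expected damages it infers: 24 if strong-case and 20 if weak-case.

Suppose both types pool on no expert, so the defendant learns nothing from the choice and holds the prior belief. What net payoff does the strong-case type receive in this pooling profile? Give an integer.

Pooled settlement = 1/2·24 + 1/2·20 = 22.
strong-case pays no cost for no expert, so net payoff = 22.

22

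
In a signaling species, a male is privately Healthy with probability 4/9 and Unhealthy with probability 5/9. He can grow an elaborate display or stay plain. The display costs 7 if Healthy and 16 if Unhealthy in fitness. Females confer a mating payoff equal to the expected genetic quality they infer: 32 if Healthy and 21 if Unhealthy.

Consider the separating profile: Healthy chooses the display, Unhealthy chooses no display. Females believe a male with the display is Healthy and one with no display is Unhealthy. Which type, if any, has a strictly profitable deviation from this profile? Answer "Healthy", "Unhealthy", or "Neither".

Neither

The display pays 32; no display pays 21.
Healthy: assigned the display, nets 32 − 7 = 25; deviating to no display nets 21.
Unhealthy: assigned no display, nets 21; deviating to the display nets 32 − 16 = 16.
Both types strictly prefer their assigned action; no profitable deviation.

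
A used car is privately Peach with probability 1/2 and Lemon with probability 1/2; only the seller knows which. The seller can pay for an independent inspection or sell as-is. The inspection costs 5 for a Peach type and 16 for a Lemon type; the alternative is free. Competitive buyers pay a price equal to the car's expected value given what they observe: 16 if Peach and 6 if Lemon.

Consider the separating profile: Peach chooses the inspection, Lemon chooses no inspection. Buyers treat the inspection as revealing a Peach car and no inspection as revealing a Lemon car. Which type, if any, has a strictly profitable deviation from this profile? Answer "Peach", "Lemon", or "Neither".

Neither

The inspection pays 16; no inspection pays 6.
Peach: assigned the inspection, nets 16 − 5 = 11; deviating to no inspection nets 6.
Lemon: assigned no inspection, nets 6; deviating to the inspection nets 16 − 16 = 0.
Both types strictly prefer their assigned action; no profitable deviation.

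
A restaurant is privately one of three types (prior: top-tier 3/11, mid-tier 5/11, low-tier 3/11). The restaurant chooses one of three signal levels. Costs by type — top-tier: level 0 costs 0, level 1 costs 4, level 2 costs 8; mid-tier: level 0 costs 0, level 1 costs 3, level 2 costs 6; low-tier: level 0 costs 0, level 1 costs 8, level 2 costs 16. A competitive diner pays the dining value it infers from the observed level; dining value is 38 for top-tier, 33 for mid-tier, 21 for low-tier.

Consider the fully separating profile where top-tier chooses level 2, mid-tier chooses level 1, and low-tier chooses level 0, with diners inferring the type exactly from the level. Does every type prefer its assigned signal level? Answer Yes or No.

Separating price premiums: level 2 → 38, level 1 → 33, level 0 → 21.
top-tier (assigned level 2): level 0: 21 − 0 = 21; level 1: 33 − 4 = 29; level 2: 38 − 8 = 30. top-tier stays.
mid-tier (assigned level 1): level 0: 21 − 0 = 21; level 1: 33 − 3 = 30; level 2: 38 − 6 = 32. mid-tier prefers level 2.
low-tier (assigned level 0): level 0: 21 − 0 = 21; level 1: 33 − 8 = 25; level 2: 38 − 16 = 22. low-tier prefers level 1.
At least one type deviates; the separating profile fails.

No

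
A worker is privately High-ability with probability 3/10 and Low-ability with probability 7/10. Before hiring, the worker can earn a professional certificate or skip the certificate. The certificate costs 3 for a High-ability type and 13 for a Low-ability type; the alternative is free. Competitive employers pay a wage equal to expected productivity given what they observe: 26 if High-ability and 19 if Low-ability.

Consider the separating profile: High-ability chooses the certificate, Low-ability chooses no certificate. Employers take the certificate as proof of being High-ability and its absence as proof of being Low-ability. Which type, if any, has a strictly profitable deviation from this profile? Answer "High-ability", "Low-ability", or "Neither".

Neither

The certificate pays 26; no certificate pays 19.
High-ability: assigned the certificate, nets 26 − 3 = 23; deviating to no certificate nets 19.
Low-ability: assigned no certificate, nets 19; deviating to the certificate nets 26 − 13 = 13.
Both types strictly prefer their assigned action; no profitable deviation.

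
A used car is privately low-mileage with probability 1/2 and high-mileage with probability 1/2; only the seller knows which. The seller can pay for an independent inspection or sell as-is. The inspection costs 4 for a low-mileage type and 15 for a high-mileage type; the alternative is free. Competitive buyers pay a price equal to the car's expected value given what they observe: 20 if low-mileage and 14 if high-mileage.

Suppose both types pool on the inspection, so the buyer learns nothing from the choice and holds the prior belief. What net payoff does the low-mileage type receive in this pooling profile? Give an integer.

Pooled price = 1/2·20 + 1/2·14 = 17.
low-mileage pays cost 4 for the inspection, so net payoff = 17 − 4 = 13.

13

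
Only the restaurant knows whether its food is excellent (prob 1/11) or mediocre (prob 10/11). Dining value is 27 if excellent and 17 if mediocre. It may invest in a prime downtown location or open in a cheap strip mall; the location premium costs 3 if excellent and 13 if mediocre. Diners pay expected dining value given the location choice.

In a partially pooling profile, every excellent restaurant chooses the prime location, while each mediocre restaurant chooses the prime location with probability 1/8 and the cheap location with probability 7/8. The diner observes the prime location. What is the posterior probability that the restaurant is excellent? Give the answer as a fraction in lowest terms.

4/9

P(the prime location) = (1/11)·1 + (10/11)·(1/8) = 9/44.
By Bayes' rule, P(excellent | the prime location) = (1/11) / (9/44) = 4/9.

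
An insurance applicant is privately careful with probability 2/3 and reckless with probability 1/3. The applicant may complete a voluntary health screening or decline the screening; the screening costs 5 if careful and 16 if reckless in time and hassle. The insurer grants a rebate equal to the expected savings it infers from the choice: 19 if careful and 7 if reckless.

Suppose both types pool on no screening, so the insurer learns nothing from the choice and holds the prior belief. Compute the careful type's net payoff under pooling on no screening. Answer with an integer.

Pooled rebate = 2/3·19 + 1/3·7 = 15.
careful pays no cost for no screening, so net payoff = 15.

15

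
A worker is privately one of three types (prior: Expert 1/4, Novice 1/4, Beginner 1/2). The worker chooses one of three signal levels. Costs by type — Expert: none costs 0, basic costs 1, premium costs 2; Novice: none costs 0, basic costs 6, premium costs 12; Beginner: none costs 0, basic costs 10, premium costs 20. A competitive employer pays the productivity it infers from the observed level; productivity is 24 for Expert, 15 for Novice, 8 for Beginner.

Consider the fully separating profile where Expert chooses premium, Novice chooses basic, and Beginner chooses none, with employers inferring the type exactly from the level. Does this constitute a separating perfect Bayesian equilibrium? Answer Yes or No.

Separating wages: premium → 24, basic → 15, none → 8.
Expert (assigned premium): none: 8 − 0 = 8; basic: 15 − 1 = 14; premium: 24 − 2 = 22. Expert stays.
Novice (assigned basic): none: 8 − 0 = 8; basic: 15 − 6 = 9; premium: 24 − 12 = 12. Novice prefers premium.
Beginner (assigned none): none: 8 − 0 = 8; basic: 15 − 10 = 5; premium: 24 − 20 = 4. Beginner stays.
At least one type deviates; the separating profile fails.

No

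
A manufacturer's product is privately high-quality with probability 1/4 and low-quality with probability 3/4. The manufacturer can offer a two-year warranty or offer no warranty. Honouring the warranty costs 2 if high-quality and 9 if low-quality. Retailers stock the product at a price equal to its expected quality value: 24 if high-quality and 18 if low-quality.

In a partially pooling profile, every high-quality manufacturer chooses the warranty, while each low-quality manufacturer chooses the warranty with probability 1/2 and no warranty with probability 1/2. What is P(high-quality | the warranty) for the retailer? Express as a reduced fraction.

P(the warranty) = (1/4)·1 + (3/4)·(1/2) = 5/8.
By Bayes' rule, P(high-quality | the warranty) = (1/4) / (5/8) = 2/5.

2/5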